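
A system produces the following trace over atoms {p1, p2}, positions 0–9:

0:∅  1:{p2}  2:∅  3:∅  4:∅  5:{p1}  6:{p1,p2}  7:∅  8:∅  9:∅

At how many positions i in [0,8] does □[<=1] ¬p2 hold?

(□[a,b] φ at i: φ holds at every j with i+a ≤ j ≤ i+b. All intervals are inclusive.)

5

Evaluate at each i in [0,8]:
  i=0: ✗ (fails at j=1)
  i=1: ✗ (fails at j=1)
  i=2: ✓ (all of [2,3])
  i=3: ✓ (all of [3,4])
  i=4: ✓ (all of [4,5])
  i=5: ✗ (fails at j=6)
  i=6: ✗ (fails at j=6)
  i=7: ✓ (all of [7,8])
  i=8: ✓ (all of [8,9])
Positions where it holds: {2, 3, 4, 7, 8} → 5.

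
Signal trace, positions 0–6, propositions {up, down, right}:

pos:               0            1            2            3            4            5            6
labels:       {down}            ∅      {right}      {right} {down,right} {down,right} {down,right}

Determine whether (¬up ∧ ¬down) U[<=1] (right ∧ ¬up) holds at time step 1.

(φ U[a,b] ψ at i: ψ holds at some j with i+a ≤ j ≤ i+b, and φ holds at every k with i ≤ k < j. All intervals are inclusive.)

Need some j in [1,2] with (right ∧ ¬up), and (¬up ∧ ¬down) at every k in [1,j-1].
  j=1: (right ∧ ¬up) false.
  j=2: (right ∧ ¬up) holds; (¬up ∧ ¬down) holds at every k in [1,1] → satisfied.

Yes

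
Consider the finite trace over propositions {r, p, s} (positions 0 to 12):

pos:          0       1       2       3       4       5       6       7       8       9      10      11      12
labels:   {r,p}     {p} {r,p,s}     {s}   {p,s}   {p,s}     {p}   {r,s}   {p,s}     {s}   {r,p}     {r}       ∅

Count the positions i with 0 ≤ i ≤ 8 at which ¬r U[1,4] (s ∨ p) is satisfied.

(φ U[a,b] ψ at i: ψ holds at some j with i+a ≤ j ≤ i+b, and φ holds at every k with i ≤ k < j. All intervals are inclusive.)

Evaluate at each i in [0,8]:
  i=0: ✗ (lhs fails at k=0 before rhs at j=1)
  i=1: ✓ (rhs at j=2; lhs holds on [1,1])
  i=2: ✗ (lhs fails at k=2 before rhs at j=3)
  i=3: ✓ (rhs at j=4; lhs holds on [3,3])
  i=4: ✓ (rhs at j=5; lhs holds on [4,4])
  i=5: ✓ (rhs at j=6; lhs holds on [5,5])
  i=6: ✓ (rhs at j=7; lhs holds on [6,6])
  i=7: ✗ (lhs fails at k=7 before rhs at j=8)
  i=8: ✓ (rhs at j=9; lhs holds on [8,8])
Positions where it holds: {1, 3, 4, 5, 6, 8} → 6.

6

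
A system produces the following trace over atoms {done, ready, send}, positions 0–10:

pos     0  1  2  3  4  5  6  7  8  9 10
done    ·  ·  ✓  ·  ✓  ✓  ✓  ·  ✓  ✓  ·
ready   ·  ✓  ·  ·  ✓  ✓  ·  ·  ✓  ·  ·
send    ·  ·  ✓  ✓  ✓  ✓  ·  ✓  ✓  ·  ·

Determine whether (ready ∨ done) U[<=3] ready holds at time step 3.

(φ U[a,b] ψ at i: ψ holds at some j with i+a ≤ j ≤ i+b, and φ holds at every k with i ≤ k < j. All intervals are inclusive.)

False

Need some j in [3,6] with ready, and (ready ∨ done) at every k in [3,j-1].
  j=3: ready false.
  j=4: ready holds, but (ready ∨ done) fails at k=3 → not this j.
  j=5: ready holds, but (ready ∨ done) fails at k=3 → not this j.
  j=6: ready false.
No j in the window works → until fails.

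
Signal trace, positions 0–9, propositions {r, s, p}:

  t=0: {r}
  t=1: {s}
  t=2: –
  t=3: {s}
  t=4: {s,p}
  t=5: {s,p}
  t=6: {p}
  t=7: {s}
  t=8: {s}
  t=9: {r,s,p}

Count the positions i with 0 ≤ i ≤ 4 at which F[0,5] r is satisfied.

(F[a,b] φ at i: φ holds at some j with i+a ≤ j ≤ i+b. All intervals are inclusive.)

2

Evaluate at each i in [0,4]:
  i=0: ✓ (witness j=0)
  i=1: ✗ (none in [1,6])
  i=2: ✗ (none in [2,7])
  i=3: ✗ (none in [3,8])
  i=4: ✓ (witness j=9)
Positions where it holds: {0, 4} → 2.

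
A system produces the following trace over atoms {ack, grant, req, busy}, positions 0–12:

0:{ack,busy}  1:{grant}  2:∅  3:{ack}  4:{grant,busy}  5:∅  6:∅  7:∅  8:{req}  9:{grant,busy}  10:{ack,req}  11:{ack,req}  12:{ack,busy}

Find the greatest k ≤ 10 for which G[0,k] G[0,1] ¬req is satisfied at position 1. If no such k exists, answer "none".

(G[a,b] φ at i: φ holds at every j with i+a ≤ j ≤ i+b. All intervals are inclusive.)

G[0,1] ¬req must hold from j=1 onward; find where it first fails.
  j=1: holds
  j=2: holds
  j=3: holds
  j=4: holds
  j=5: holds
  j=6: holds
  j=7: fails
Holds on [1,6], so largest k = 5.

5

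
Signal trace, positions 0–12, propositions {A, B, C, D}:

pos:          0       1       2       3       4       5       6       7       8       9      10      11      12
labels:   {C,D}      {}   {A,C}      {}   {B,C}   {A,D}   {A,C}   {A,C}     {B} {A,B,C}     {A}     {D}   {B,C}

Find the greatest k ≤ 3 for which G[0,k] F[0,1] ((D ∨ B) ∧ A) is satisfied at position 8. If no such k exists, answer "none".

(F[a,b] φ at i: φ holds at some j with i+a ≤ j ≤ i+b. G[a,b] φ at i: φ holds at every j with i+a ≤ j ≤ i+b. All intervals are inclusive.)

F[0,1] ((D ∨ B) ∧ A) must hold from j=8 onward; find where it first fails.
  j=8: holds
  j=9: holds
  j=10: fails
Holds on [8,9], so largest k = 1.

1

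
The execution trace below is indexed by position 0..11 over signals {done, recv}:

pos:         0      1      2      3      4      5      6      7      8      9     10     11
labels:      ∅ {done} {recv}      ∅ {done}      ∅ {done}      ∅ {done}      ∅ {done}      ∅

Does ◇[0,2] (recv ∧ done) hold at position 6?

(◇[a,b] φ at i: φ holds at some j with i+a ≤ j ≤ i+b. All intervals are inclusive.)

Check (recv ∧ done) at each j in [6,8]:
  j=6: false
  j=7: false
  j=8: false
No position in the window satisfies it → formula fails.

Does not hold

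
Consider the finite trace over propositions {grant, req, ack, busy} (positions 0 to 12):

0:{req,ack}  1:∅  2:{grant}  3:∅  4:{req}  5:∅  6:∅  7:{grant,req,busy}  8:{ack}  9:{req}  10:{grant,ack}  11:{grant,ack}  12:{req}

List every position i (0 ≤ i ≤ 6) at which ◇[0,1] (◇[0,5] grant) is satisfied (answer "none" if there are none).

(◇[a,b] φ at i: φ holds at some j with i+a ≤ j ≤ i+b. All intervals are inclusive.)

Evaluate at each i in [0,6]:
  i=0: ✓ (witness j=0)
  i=1: ✓ (witness j=1)
  i=2: ✓ (witness j=2)
  i=3: ✓ (witness j=3)
  i=4: ✓ (witness j=4)
  i=5: ✓ (witness j=5)
  i=6: ✓ (witness j=6)

0, 1, 2, 3, 4, 5, 6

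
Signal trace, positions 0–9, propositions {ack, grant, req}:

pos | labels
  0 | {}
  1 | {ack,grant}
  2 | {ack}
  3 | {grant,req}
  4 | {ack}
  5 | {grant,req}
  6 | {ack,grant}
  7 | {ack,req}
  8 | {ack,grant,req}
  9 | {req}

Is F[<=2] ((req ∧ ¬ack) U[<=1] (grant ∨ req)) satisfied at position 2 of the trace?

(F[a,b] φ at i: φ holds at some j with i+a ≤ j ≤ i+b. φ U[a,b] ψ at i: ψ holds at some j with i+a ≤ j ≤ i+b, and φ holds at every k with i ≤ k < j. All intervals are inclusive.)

Yes

Check ((req ∧ ¬ack) U[<=1] (grant ∨ req)) at each j in [2,4]:
  j=2: fails
  j=3: holds
  j=4: fails
Found at j=3 → formula holds.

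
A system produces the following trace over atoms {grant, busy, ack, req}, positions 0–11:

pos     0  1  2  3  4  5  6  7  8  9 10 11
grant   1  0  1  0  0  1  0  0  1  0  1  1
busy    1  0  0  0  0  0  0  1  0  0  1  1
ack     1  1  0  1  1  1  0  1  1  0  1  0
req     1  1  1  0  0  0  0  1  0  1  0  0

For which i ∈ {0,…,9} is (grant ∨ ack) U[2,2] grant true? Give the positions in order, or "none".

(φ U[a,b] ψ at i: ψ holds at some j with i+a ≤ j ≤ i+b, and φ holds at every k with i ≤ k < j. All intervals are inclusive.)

0, 3

Evaluate at each i in [0,9]:
  i=0: ✓ (rhs at j=2; lhs holds on [0,1])
  i=1: ✗ (no rhs in [3,3])
  i=2: ✗ (no rhs in [4,4])
  i=3: ✓ (rhs at j=5; lhs holds on [3,4])
  i=4: ✗ (no rhs in [6,6])
  i=5: ✗ (no rhs in [7,7])
  i=6: ✗ (lhs fails at k=6 before rhs at j=8)
  i=7: ✗ (no rhs in [9,9])
  i=8: ✗ (lhs fails at k=9 before rhs at j=10)
  i=9: ✗ (lhs fails at k=9 before rhs at j=11)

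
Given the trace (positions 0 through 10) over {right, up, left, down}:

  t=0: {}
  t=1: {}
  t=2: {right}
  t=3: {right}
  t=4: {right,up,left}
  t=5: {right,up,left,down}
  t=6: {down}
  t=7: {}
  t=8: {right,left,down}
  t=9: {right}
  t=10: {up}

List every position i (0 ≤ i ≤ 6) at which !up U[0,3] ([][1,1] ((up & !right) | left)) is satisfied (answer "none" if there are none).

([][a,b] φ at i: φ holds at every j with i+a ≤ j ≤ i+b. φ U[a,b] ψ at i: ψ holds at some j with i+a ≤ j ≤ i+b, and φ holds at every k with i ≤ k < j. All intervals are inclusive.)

Evaluate at each i in [0,6]:
  i=0: ✓ (rhs at j=3; lhs holds on [0,2])
  i=1: ✓ (rhs at j=3; lhs holds on [1,2])
  i=2: ✓ (rhs at j=3; lhs holds on [2,2])
  i=3: ✓ (rhs at j=3)
  i=4: ✓ (rhs at j=4)
  i=5: ✗ (lhs fails at k=5 before rhs at j=7)
  i=6: ✓ (rhs at j=7; lhs holds on [6,6])

0, 1, 2, 3, 4, 6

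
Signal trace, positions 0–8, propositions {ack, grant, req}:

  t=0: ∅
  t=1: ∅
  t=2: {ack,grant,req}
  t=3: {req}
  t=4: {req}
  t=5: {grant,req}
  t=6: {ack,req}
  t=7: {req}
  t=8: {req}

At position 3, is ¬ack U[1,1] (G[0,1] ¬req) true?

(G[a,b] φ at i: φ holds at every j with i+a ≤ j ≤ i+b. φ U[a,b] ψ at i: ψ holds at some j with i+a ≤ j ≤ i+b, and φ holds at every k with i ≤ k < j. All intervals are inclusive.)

Need some j in [4,4] with G[0,1] ¬req, and ¬ack at every k in [3,j-1].
  j=4: G[0,1] ¬req — fails at 4.
No j in the window works → until fails.

No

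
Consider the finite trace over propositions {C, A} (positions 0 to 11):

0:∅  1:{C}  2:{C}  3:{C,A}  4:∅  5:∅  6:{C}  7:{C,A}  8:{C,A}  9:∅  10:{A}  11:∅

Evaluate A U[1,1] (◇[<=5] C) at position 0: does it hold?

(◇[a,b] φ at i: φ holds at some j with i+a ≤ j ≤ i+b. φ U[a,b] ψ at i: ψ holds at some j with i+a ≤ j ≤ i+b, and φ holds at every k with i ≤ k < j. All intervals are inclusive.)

Need some j in [1,1] with ◇[<=5] C, and A at every k in [0,j-1].
  j=1: ◇[<=5] C holds, but A fails at k=0 → not this j.
No j in the window works → until fails.

No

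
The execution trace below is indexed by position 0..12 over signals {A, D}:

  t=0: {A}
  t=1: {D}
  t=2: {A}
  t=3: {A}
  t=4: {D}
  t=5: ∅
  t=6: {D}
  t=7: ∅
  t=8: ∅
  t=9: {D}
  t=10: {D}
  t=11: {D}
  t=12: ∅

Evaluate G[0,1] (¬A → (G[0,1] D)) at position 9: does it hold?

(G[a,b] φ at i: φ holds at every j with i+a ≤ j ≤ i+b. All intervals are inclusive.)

Holds

Check (¬A → (G[0,1] D)) at every j in [9,10]:
  j=9: antecedent true; consequent holds on [9,10] → ✓
  j=10: antecedent true; consequent holds on [10,11] → ✓
All positions satisfy it → formula holds.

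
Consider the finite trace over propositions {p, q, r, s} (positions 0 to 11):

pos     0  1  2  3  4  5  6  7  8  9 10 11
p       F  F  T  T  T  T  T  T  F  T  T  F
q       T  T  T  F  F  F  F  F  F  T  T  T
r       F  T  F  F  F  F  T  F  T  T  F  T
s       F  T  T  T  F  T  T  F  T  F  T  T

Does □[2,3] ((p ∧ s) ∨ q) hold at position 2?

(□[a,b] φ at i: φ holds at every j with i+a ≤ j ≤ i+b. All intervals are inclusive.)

Check ((p ∧ s) ∨ q) at every j in [4,5]:
  j=4: false
  j=5: true
Fails at j=4 → formula fails.

Does not hold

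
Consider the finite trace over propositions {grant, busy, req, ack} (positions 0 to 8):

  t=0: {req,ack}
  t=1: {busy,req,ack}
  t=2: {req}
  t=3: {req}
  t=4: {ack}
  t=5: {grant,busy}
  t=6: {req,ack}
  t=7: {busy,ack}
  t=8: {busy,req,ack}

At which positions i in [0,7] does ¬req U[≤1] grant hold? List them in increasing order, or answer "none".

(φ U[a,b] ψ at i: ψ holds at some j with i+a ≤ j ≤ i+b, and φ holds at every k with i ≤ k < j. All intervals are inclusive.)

Evaluate at each i in [0,7]:
  i=0: ✗ (no rhs in [0,1])
  i=1: ✗ (no rhs in [1,2])
  i=2: ✗ (no rhs in [2,3])
  i=3: ✗ (no rhs in [3,4])
  i=4: ✓ (rhs at j=5; lhs holds on [4,4])
  i=5: ✓ (rhs at j=5)
  i=6: ✗ (no rhs in [6,7])
  i=7: ✗ (no rhs in [7,8])

4, 5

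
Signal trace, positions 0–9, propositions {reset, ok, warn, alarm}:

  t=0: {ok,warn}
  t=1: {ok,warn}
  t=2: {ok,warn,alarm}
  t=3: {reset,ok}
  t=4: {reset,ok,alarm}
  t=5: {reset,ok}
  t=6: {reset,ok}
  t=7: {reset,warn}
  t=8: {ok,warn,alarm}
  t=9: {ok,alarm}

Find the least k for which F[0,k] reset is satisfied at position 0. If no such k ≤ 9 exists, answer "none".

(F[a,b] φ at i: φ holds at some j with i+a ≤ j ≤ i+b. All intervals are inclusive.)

Scan j = 0,1,… for reset:
  j=0: fails
  j=1: fails
  j=2: fails
  j=3: holds
First hit at j=3, so smallest k = 3-0 = 3.

3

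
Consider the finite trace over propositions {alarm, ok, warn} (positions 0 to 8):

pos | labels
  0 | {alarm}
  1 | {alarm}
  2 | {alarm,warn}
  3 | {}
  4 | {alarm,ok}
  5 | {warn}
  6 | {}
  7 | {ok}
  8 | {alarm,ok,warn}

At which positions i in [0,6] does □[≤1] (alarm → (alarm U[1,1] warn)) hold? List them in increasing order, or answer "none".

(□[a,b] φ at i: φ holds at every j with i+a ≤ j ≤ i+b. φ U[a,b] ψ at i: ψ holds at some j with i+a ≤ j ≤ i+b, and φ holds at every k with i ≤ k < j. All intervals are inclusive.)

3, 4, 5, 6

Evaluate at each i in [0,6]:
  i=0: ✗ (fails at j=0)
  i=1: ✗ (fails at j=2)
  i=2: ✗ (fails at j=2)
  i=3: ✓ (all of [3,4])
  i=4: ✓ (all of [4,5])
  i=5: ✓ (all of [5,6])
  i=6: ✓ (all of [6,7])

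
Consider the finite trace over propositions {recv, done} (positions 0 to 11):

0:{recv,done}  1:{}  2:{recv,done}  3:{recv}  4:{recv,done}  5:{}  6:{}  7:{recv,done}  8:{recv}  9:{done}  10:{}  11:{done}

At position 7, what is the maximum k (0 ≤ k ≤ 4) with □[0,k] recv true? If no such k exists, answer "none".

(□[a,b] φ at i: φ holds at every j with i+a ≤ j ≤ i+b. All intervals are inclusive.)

recv must hold from j=7 onward; find where it first fails.
  j=7: holds
  j=8: holds
  j=9: fails
Holds on [7,8], so largest k = 1.

1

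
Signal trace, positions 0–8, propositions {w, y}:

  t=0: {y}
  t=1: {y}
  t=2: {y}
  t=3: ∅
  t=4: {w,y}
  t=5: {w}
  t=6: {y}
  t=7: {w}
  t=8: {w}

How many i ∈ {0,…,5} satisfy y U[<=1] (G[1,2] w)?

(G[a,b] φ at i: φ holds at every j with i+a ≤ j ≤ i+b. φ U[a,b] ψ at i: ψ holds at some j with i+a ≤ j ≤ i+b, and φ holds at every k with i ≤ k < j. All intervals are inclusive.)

Evaluate at each i in [0,5]:
  i=0: ✗ (no rhs in [0,1])
  i=1: ✗ (no rhs in [1,2])
  i=2: ✓ (rhs at j=3; lhs holds on [2,2])
  i=3: ✓ (rhs at j=3)
  i=4: ✗ (no rhs in [4,5])
  i=5: ✗ (lhs fails at k=5 before rhs at j=6)
Positions where it holds: {2, 3} → 2.

2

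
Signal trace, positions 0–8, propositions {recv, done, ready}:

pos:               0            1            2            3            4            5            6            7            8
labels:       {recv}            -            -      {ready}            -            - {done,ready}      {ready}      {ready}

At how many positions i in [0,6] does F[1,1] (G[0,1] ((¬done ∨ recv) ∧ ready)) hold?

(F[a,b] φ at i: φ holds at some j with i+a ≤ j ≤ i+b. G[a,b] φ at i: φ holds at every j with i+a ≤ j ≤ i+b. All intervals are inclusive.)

1

Evaluate at each i in [0,6]:
  i=0: ✗ (none in [1,1])
  i=1: ✗ (none in [2,2])
  i=2: ✗ (none in [3,3])
  i=3: ✗ (none in [4,4])
  i=4: ✗ (none in [5,5])
  i=5: ✗ (none in [6,6])
  i=6: ✓ (witness j=7)
Positions where it holds: {6} → 1.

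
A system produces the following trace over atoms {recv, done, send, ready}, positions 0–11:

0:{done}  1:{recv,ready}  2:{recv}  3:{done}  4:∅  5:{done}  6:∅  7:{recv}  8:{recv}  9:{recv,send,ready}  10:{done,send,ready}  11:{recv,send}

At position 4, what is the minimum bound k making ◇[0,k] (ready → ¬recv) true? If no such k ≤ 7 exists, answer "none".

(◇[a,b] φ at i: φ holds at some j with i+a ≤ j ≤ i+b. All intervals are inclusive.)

Scan j = 4,5,… for (ready → ¬recv):
  j=4: holds
First hit at j=4, so smallest k = 4-4 = 0.

0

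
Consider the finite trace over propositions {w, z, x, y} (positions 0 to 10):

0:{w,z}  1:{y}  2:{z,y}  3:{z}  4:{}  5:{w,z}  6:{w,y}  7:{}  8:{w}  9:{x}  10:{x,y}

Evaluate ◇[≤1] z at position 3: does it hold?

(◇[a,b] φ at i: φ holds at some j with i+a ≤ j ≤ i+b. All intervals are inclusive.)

Holds

Check z at each j in [3,4]:
  j=3: true
  j=4: false
Found at j=3 → formula holds.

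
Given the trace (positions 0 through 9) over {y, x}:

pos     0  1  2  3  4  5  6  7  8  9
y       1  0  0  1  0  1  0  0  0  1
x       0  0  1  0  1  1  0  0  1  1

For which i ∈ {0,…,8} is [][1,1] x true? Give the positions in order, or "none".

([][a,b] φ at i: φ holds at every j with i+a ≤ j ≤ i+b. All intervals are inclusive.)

Evaluate at each i in [0,8]:
  i=0: ✗ (fails at j=1)
  i=1: ✓ (all of [2,2])
  i=2: ✗ (fails at j=3)
  i=3: ✓ (all of [4,4])
  i=4: ✓ (all of [5,5])
  i=5: ✗ (fails at j=6)
  i=6: ✗ (fails at j=7)
  i=7: ✓ (all of [8,8])
  i=8: ✓ (all of [9,9])

1, 3, 4, 7, 8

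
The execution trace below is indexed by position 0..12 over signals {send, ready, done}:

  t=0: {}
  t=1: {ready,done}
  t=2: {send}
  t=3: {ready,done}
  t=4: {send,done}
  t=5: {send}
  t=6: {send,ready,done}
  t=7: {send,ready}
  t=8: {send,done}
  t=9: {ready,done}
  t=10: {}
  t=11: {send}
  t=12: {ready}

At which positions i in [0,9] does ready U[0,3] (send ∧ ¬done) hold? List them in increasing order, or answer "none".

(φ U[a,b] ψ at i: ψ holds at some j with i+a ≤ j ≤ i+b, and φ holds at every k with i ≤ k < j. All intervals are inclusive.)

Evaluate at each i in [0,9]:
  i=0: ✗ (lhs fails at k=0 before rhs at j=2)
  i=1: ✓ (rhs at j=2; lhs holds on [1,1])
  i=2: ✓ (rhs at j=2)
  i=3: ✗ (lhs fails at k=4 before rhs at j=5)
  i=4: ✗ (lhs fails at k=4 before rhs at j=5)
  i=5: ✓ (rhs at j=5)
  i=6: ✓ (rhs at j=7; lhs holds on [6,6])
  i=7: ✓ (rhs at j=7)
  i=8: ✗ (lhs fails at k=8 before rhs at j=11)
  i=9: ✗ (lhs fails at k=10 before rhs at j=11)

1, 2, 5, 6, 7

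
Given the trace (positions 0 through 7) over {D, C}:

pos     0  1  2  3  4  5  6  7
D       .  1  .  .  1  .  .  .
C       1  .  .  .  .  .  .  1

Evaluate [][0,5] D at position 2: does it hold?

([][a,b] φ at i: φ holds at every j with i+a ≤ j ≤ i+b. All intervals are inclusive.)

Check D at every j in [2,7]:
  j=2: false
  j=3: false
  j=4: true
  j=5: false
  j=6: false
  j=7: false
Fails at j=2 → formula fails.

Does not hold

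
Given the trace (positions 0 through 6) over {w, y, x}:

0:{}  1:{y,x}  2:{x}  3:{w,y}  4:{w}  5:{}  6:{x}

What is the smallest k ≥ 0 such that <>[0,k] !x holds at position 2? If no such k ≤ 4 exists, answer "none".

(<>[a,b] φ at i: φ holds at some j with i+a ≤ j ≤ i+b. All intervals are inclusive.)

1

Scan j = 2,3,… for !x:
  j=2: fails
  j=3: holds
First hit at j=3, so smallest k = 3-2 = 1.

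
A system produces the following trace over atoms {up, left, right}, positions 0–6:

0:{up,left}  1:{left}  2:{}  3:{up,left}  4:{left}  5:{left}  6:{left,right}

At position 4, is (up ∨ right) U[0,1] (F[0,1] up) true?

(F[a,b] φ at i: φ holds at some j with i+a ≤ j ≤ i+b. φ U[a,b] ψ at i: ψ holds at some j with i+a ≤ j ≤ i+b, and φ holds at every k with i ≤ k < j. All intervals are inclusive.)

Need some j in [4,5] with F[0,1] up, and (up ∨ right) at every k in [4,j-1].
  j=4: F[0,1] up — fails (none in [4,5]).
  j=5: F[0,1] up — fails (none in [5,6]).
No j in the window works → until fails.

Does not hold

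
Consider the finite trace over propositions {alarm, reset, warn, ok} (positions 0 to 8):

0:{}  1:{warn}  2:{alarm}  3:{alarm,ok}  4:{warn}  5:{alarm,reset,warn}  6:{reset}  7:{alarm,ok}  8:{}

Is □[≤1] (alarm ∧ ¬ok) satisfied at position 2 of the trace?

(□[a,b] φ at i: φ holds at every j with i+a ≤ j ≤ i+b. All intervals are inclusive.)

False

Check (alarm ∧ ¬ok) at every j in [2,3]:
  j=2: true
  j=3: false
Fails at j=3 → formula fails.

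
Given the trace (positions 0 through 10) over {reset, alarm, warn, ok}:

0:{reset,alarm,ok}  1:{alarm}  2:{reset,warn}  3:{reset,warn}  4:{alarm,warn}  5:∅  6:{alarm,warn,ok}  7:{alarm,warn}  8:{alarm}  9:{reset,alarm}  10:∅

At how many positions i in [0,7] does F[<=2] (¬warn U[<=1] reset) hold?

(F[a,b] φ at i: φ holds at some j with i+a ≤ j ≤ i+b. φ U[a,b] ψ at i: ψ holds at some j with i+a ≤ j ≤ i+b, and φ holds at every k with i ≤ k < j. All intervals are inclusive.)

Evaluate at each i in [0,7]:
  i=0: ✓ (witness j=0)
  i=1: ✓ (witness j=1)
  i=2: ✓ (witness j=2)
  i=3: ✓ (witness j=3)
  i=4: ✗ (none in [4,6])
  i=5: ✗ (none in [5,7])
  i=6: ✓ (witness j=8)
  i=7: ✓ (witness j=8)
Positions where it holds: {0, 1, 2, 3, 6, 7} → 6.

6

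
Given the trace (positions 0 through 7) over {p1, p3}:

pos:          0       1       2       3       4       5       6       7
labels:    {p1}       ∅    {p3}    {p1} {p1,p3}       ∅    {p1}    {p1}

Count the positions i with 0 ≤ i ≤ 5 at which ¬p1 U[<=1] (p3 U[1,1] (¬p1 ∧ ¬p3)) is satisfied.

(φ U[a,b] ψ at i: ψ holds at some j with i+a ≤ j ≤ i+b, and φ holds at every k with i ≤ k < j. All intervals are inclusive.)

1

Evaluate at each i in [0,5]:
  i=0: ✗ (no rhs in [0,1])
  i=1: ✗ (no rhs in [1,2])
  i=2: ✗ (no rhs in [2,3])
  i=3: ✗ (lhs fails at k=3 before rhs at j=4)
  i=4: ✓ (rhs at j=4)
  i=5: ✗ (no rhs in [5,6])
Positions where it holds: {4} → 1.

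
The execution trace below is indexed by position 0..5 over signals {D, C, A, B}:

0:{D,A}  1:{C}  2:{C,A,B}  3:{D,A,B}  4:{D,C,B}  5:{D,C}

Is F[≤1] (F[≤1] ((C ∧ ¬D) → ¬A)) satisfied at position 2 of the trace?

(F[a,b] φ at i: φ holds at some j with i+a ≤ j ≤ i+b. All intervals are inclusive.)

Holds

Check F[≤1] ((C ∧ ¬D) → ¬A) at each j in [2,3]:
  j=2: holds (witness at 3)
  j=3: holds (witness at 3)
Found at j=2 → formula holds.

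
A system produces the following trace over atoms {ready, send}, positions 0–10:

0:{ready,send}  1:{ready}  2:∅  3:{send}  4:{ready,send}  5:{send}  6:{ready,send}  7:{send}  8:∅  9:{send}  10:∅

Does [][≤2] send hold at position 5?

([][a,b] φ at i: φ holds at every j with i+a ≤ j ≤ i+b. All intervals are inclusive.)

True

Check send at every j in [5,7]:
  j=5: true
  j=6: true
  j=7: true
All positions satisfy it → formula holds.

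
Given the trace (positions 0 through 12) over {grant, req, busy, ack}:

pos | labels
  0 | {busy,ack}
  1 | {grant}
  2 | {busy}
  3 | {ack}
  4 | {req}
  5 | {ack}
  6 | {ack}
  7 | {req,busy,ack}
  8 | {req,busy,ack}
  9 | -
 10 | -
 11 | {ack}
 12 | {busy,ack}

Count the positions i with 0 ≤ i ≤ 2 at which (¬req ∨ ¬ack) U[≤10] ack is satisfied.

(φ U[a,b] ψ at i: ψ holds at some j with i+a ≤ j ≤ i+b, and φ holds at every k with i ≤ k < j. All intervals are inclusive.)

Evaluate at each i in [0,2]:
  i=0: ✓ (rhs at j=0)
  i=1: ✓ (rhs at j=3; lhs holds on [1,2])
  i=2: ✓ (rhs at j=3; lhs holds on [2,2])
Positions where it holds: {0, 1, 2} → 3.

3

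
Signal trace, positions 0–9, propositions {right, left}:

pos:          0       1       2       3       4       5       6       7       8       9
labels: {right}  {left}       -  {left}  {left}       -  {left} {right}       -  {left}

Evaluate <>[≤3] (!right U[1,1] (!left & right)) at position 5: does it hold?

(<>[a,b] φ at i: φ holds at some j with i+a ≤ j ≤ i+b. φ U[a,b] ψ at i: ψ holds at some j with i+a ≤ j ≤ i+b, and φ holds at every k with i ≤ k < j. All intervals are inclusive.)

Check (!right U[1,1] (!left & right)) at each j in [5,8]:
  j=5: fails
  j=6: holds
  j=7: fails
  j=8: fails
Found at j=6 → formula holds.

Yes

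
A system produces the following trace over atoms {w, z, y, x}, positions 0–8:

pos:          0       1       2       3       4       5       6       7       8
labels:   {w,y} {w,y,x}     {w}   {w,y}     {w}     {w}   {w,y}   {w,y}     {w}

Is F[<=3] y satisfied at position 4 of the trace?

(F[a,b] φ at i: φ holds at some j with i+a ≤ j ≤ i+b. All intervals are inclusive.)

Check y at each j in [4,7]:
  j=4: false
  j=5: false
  j=6: true
  j=7: true
Found at j=6 → formula holds.

Yes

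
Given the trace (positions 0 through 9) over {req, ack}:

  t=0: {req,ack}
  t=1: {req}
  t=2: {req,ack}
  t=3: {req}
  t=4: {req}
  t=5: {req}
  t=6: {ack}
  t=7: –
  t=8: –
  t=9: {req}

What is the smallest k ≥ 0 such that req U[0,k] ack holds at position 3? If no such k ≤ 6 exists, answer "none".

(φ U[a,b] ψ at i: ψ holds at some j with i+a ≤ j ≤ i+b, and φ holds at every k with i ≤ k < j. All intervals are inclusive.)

3

Need earliest j ≥ 3 with ack, and req at every k in [3,j-1].
  j=3: rhs fails.
  j=4: rhs fails.
  j=5: rhs fails.
  j=6: rhs holds; lhs holds on [3,5]. k = 3.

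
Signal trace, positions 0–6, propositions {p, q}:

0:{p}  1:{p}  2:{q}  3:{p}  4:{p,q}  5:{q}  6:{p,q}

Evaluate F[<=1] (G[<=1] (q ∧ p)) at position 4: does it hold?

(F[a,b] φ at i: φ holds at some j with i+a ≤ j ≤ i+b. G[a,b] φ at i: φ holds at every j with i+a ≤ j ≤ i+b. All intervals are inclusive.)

False

Check G[<=1] (q ∧ p) at each j in [4,5]:
  j=4: fails at 5
  j=5: fails at 5
No position in the window satisfies it → formula fails.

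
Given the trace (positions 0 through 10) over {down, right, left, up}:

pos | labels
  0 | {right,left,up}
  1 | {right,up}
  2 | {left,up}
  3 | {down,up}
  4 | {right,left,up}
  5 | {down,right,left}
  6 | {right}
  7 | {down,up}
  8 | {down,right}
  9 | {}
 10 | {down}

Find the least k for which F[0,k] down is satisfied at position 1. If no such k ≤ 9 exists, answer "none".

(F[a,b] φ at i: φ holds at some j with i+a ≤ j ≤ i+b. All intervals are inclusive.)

Scan j = 1,2,… for down:
  j=1: fails
  j=2: fails
  j=3: holds
First hit at j=3, so smallest k = 3-1 = 2.

2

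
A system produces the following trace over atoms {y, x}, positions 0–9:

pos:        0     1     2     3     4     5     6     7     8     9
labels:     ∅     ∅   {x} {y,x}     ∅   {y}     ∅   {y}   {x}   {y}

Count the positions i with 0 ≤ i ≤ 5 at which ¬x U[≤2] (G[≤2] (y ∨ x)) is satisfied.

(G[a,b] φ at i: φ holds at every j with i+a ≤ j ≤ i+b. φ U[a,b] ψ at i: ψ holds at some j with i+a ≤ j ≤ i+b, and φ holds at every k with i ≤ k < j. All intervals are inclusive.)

1

Evaluate at each i in [0,5]:
  i=0: ✗ (no rhs in [0,2])
  i=1: ✗ (no rhs in [1,3])
  i=2: ✗ (no rhs in [2,4])
  i=3: ✗ (no rhs in [3,5])
  i=4: ✗ (no rhs in [4,6])
  i=5: ✓ (rhs at j=7; lhs holds on [5,6])
Positions where it holds: {5} → 1.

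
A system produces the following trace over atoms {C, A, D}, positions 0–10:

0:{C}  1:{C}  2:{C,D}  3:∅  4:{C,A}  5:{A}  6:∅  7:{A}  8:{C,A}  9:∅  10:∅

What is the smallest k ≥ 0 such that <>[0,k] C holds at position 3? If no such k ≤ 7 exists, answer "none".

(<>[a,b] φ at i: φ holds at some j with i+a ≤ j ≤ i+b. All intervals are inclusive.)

1

Scan j = 3,4,… for C:
  j=3: fails
  j=4: holds
First hit at j=4, so smallest k = 4-3 = 1.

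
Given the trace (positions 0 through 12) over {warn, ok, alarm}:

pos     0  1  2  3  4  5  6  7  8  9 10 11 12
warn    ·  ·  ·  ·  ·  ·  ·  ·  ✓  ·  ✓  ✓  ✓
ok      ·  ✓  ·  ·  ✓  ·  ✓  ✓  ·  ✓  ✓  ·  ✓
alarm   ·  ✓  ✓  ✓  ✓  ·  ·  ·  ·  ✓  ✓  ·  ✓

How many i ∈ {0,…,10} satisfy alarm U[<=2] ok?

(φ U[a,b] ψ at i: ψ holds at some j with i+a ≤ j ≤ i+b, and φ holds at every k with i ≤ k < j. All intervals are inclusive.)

8

Evaluate at each i in [0,10]:
  i=0: ✗ (lhs fails at k=0 before rhs at j=1)
  i=1: ✓ (rhs at j=1)
  i=2: ✓ (rhs at j=4; lhs holds on [2,3])
  i=3: ✓ (rhs at j=4; lhs holds on [3,3])
  i=4: ✓ (rhs at j=4)
  i=5: ✗ (lhs fails at k=5 before rhs at j=6)
  i=6: ✓ (rhs at j=6)
  i=7: ✓ (rhs at j=7)
  i=8: ✗ (lhs fails at k=8 before rhs at j=9)
  i=9: ✓ (rhs at j=9)
  i=10: ✓ (rhs at j=10)
Positions where it holds: {1, 2, 3, 4, 6, 7, 9, 10} → 8.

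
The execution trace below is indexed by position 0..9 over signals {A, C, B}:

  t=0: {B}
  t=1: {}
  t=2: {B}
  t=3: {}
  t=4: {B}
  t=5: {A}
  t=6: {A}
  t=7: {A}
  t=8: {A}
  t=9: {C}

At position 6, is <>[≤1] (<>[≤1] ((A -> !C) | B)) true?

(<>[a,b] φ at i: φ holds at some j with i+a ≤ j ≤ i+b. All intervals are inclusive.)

Check <>[≤1] ((A -> !C) | B) at each j in [6,7]:
  j=6: holds (witness at 6)
  j=7: holds (witness at 7)
Found at j=6 → formula holds.

Yes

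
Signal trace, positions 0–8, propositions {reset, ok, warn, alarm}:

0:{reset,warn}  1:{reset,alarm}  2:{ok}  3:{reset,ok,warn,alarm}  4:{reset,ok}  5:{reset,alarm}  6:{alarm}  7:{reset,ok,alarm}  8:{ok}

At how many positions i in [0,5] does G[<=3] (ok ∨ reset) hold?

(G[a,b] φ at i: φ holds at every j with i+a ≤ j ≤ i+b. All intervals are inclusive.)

3

Evaluate at each i in [0,5]:
  i=0: ✓ (all of [0,3])
  i=1: ✓ (all of [1,4])
  i=2: ✓ (all of [2,5])
  i=3: ✗ (fails at j=6)
  i=4: ✗ (fails at j=6)
  i=5: ✗ (fails at j=6)
Positions where it holds: {0, 1, 2} → 3.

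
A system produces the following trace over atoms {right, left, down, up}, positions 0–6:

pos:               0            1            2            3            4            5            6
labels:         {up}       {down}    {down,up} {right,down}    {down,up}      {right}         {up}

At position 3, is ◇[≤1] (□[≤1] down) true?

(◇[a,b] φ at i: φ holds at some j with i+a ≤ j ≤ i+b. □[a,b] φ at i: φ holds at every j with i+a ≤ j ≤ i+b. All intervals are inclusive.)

Check □[≤1] down at each j in [3,4]:
  j=3: holds on [3,4]
  j=4: fails at 5
Found at j=3 → formula holds.

Yes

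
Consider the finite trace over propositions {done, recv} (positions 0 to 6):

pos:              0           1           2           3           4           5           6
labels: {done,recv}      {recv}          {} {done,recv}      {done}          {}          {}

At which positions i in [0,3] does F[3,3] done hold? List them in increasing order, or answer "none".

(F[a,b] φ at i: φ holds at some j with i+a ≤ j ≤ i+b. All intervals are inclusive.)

Evaluate at each i in [0,3]:
  i=0: ✓ (witness j=3)
  i=1: ✓ (witness j=4)
  i=2: ✗ (none in [5,5])
  i=3: ✗ (none in [6,6])

0, 1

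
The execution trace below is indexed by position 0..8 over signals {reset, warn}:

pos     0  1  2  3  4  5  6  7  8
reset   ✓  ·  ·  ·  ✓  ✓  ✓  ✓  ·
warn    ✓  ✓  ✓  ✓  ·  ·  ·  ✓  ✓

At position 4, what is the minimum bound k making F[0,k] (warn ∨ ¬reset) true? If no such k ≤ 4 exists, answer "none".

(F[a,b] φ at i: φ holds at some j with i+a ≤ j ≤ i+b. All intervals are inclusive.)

Scan j = 4,5,… for (warn ∨ ¬reset):
  j=4: fails
  j=5: fails
  j=6: fails
  j=7: holds
First hit at j=7, so smallest k = 7-4 = 3.

3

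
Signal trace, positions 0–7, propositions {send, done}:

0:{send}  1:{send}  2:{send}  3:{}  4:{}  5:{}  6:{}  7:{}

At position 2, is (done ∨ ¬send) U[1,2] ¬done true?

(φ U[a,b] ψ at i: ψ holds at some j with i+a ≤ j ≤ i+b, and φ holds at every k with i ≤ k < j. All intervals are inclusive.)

No

Need some j in [3,4] with ¬done, and (done ∨ ¬send) at every k in [2,j-1].
  j=3: ¬done holds, but (done ∨ ¬send) fails at k=2 → not this j.
  j=4: ¬done holds, but (done ∨ ¬send) fails at k=2 → not this j.
No j in the window works → until fails.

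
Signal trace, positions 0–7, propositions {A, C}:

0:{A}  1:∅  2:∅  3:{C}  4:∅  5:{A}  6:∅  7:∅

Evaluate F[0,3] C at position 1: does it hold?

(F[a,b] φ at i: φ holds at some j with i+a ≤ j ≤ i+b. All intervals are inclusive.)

Check C at each j in [1,4]:
  j=1: false
  j=2: false
  j=3: true
  j=4: false
Found at j=3 → formula holds.

Yes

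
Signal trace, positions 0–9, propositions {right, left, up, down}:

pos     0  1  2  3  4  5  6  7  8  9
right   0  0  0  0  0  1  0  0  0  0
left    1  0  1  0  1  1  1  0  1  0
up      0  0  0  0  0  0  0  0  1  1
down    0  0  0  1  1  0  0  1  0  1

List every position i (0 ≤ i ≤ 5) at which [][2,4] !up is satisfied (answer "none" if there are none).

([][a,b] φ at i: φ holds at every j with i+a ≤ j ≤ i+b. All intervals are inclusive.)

0, 1, 2, 3

Evaluate at each i in [0,5]:
  i=0: ✓ (all of [2,4])
  i=1: ✓ (all of [3,5])
  i=2: ✓ (all of [4,6])
  i=3: ✓ (all of [5,7])
  i=4: ✗ (fails at j=8)
  i=5: ✗ (fails at j=8)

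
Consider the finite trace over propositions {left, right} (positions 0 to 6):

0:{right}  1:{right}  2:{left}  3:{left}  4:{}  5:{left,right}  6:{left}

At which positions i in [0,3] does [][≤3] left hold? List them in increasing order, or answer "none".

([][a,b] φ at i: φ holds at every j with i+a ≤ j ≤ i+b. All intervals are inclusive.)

none

Evaluate at each i in [0,3]:
  i=0: ✗ (fails at j=0)
  i=1: ✗ (fails at j=1)
  i=2: ✗ (fails at j=4)
  i=3: ✗ (fails at j=4)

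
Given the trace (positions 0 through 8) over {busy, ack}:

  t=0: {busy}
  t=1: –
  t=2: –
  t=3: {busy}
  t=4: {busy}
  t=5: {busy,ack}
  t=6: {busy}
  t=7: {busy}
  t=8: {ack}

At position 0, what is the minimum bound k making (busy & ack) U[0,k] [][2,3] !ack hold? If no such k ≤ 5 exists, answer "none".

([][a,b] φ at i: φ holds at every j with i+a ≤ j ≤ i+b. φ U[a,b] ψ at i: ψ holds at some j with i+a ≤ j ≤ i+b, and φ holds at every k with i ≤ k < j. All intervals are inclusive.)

Need earliest j ≥ 0 with [][2,3] !ack, and (busy & ack) at every k in [0,j-1].
  j=0: rhs holds (empty prefix). k = 0.

0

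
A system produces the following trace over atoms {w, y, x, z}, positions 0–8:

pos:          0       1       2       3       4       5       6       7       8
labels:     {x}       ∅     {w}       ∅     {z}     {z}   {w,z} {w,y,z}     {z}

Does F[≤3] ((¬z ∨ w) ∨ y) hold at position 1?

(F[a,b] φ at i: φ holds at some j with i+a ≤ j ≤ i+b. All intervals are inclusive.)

Holds

Check ((¬z ∨ w) ∨ y) at each j in [1,4]:
  j=1: true
  j=2: true
  j=3: true
  j=4: false
Found at j=1 → formula holds.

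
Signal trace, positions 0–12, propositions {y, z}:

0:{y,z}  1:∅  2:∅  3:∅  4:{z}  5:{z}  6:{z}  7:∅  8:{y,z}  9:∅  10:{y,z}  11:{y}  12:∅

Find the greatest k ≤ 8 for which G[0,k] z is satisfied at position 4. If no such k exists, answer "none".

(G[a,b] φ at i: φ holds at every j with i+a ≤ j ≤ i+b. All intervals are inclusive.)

z must hold from j=4 onward; find where it first fails.
  j=4: holds
  j=5: holds
  j=6: holds
  j=7: fails
Holds on [4,6], so largest k = 2.

2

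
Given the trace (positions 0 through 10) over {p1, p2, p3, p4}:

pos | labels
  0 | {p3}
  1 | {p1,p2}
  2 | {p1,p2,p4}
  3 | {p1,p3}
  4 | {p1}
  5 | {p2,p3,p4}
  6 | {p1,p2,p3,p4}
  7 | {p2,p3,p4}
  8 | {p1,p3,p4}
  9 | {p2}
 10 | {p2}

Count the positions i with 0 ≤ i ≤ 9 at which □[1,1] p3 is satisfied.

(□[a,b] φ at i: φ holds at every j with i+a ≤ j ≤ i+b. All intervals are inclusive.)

5

Evaluate at each i in [0,9]:
  i=0: ✗ (fails at j=1)
  i=1: ✗ (fails at j=2)
  i=2: ✓ (all of [3,3])
  i=3: ✗ (fails at j=4)
  i=4: ✓ (all of [5,5])
  i=5: ✓ (all of [6,6])
  i=6: ✓ (all of [7,7])
  i=7: ✓ (all of [8,8])
  i=8: ✗ (fails at j=9)
  i=9: ✗ (fails at j=10)
Positions where it holds: {2, 4, 5, 6, 7} → 5.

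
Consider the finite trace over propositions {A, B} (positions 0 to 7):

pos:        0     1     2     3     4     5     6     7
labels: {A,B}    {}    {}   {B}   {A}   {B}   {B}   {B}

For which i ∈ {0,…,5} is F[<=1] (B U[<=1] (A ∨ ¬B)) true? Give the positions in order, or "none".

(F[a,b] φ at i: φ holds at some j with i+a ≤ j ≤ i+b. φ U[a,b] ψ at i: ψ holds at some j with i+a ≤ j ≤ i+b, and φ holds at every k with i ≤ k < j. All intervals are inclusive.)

Evaluate at each i in [0,5]:
  i=0: ✓ (witness j=0)
  i=1: ✓ (witness j=1)
  i=2: ✓ (witness j=2)
  i=3: ✓ (witness j=3)
  i=4: ✓ (witness j=4)
  i=5: ✗ (none in [5,6])

0, 1, 2, 3, 4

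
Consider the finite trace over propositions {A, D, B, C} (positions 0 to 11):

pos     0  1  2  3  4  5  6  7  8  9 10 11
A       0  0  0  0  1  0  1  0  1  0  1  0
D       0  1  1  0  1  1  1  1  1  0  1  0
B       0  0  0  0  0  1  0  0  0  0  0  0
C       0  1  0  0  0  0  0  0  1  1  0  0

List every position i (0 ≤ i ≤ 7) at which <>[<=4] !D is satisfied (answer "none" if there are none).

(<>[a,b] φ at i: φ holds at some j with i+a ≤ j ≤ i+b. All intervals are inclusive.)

0, 1, 2, 3, 5, 6, 7

Evaluate at each i in [0,7]:
  i=0: ✓ (witness j=0)
  i=1: ✓ (witness j=3)
  i=2: ✓ (witness j=3)
  i=3: ✓ (witness j=3)
  i=4: ✗ (none in [4,8])
  i=5: ✓ (witness j=9)
  i=6: ✓ (witness j=9)
  i=7: ✓ (witness j=9)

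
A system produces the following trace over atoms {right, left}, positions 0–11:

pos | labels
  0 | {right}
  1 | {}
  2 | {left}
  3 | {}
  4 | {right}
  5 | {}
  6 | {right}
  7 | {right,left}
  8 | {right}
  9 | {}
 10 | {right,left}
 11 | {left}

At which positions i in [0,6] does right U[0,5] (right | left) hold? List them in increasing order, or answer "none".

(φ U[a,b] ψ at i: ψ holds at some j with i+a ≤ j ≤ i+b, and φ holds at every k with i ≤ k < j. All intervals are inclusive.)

Evaluate at each i in [0,6]:
  i=0: ✓ (rhs at j=0)
  i=1: ✗ (lhs fails at k=1 before rhs at j=2)
  i=2: ✓ (rhs at j=2)
  i=3: ✗ (lhs fails at k=3 before rhs at j=4)
  i=4: ✓ (rhs at j=4)
  i=5: ✗ (lhs fails at k=5 before rhs at j=6)
  i=6: ✓ (rhs at j=6)

0, 2, 4, 6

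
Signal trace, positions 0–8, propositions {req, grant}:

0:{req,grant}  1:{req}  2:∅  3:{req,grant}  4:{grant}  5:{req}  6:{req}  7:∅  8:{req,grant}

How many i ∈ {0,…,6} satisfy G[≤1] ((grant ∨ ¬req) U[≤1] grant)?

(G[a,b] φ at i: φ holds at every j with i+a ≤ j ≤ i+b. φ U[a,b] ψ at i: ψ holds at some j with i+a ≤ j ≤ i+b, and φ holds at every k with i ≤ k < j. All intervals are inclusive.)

Evaluate at each i in [0,6]:
  i=0: ✗ (fails at j=1)
  i=1: ✗ (fails at j=1)
  i=2: ✓ (all of [2,3])
  i=3: ✓ (all of [3,4])
  i=4: ✗ (fails at j=5)
  i=5: ✗ (fails at j=5)
  i=6: ✗ (fails at j=6)
Positions where it holds: {2, 3} → 2.

2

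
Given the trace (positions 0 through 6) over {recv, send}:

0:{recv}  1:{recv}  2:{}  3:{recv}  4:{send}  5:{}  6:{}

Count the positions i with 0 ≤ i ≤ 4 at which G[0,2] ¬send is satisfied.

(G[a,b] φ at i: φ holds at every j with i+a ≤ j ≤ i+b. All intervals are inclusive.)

2

Evaluate at each i in [0,4]:
  i=0: ✓ (all of [0,2])
  i=1: ✓ (all of [1,3])
  i=2: ✗ (fails at j=4)
  i=3: ✗ (fails at j=4)
  i=4: ✗ (fails at j=4)
Positions where it holds: {0, 1} → 2.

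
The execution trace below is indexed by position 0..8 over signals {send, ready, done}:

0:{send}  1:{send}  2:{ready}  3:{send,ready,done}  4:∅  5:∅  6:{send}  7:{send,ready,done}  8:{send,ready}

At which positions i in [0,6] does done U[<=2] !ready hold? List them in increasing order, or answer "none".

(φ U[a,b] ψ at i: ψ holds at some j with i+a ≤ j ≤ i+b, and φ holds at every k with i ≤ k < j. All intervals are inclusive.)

Evaluate at each i in [0,6]:
  i=0: ✓ (rhs at j=0)
  i=1: ✓ (rhs at j=1)
  i=2: ✗ (lhs fails at k=2 before rhs at j=4)
  i=3: ✓ (rhs at j=4; lhs holds on [3,3])
  i=4: ✓ (rhs at j=4)
  i=5: ✓ (rhs at j=5)
  i=6: ✓ (rhs at j=6)

0, 1, 3, 4, 5, 6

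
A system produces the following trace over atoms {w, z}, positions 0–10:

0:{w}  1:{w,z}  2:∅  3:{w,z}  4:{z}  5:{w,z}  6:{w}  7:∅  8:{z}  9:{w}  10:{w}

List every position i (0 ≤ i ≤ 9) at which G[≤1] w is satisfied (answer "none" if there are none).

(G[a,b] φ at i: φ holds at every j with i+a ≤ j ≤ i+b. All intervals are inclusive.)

Evaluate at each i in [0,9]:
  i=0: ✓ (all of [0,1])
  i=1: ✗ (fails at j=2)
  i=2: ✗ (fails at j=2)
  i=3: ✗ (fails at j=4)
  i=4: ✗ (fails at j=4)
  i=5: ✓ (all of [5,6])
  i=6: ✗ (fails at j=7)
  i=7: ✗ (fails at j=7)
  i=8: ✗ (fails at j=8)
  i=9: ✓ (all of [9,10])

0, 5, 9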